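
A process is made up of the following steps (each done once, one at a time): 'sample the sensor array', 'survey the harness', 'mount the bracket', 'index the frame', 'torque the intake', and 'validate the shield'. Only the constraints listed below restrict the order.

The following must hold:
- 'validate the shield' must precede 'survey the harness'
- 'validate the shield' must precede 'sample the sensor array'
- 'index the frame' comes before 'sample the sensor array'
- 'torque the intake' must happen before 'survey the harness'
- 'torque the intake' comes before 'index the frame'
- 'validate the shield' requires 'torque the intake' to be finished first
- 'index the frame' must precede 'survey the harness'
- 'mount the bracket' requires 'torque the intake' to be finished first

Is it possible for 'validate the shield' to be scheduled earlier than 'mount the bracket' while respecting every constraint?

Yes

No chain of constraints runs from 'mount the bracket' to 'validate the shield', so 'mount the bracket' is not required to come first.
So a valid ordering placing 'validate the shield' earlier than 'mount the bracket' exists.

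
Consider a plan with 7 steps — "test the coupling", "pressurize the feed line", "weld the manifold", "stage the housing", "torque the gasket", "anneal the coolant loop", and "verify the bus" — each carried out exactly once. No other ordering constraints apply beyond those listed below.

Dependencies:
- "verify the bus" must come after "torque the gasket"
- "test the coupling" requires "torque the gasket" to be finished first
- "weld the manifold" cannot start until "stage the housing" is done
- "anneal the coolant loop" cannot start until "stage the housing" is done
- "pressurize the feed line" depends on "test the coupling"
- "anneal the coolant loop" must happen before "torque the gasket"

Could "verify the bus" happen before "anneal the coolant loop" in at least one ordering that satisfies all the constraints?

There is a dependency chain "anneal the coolant loop" → "torque the gasket" → "verify the bus", so "verify the bus" always comes after "anneal the coolant loop".
Hence "verify the bus" can never be scheduled before "anneal the coolant loop".

No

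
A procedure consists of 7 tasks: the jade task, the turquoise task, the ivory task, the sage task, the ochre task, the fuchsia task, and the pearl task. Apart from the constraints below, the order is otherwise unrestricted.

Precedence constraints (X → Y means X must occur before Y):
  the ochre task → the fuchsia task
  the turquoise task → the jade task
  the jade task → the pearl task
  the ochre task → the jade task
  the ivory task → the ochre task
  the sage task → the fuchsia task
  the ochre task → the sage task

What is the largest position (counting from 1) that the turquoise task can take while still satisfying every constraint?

5

Following every chain forward from the turquoise task, the tasks that must come later are the jade task, the pearl task — 2 of them.
So at least 2 tasks follow the turquoise task, putting the turquoise task no later than position 5. That position is achievable by scheduling everything else first.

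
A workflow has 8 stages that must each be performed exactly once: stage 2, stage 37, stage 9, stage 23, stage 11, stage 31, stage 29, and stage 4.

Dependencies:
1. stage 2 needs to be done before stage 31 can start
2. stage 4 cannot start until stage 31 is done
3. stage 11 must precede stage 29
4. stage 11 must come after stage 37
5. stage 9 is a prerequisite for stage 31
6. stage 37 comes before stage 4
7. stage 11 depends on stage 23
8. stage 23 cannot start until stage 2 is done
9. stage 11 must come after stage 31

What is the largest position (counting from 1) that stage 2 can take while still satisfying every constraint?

3

The stages that are forced after stage 2, directly or by a chain of constraints, are stage 23, stage 11, stage 31, stage 29, stage 4. That's 5 stages.
With 5 mandatory successors out of 8 stages total, the latest slot for stage 2 is 8−5 = 3, and it's reachable by doing all non-successors before stage 2.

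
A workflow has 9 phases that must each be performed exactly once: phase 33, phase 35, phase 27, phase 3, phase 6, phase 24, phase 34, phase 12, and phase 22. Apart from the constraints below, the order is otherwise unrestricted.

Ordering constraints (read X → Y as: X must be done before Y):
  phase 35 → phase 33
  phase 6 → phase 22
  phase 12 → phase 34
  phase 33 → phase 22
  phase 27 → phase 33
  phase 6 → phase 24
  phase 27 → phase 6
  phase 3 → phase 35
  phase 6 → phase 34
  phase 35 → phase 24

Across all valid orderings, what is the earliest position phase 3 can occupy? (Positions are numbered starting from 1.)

1

Nothing is required before phase 3; it can be the very first phase.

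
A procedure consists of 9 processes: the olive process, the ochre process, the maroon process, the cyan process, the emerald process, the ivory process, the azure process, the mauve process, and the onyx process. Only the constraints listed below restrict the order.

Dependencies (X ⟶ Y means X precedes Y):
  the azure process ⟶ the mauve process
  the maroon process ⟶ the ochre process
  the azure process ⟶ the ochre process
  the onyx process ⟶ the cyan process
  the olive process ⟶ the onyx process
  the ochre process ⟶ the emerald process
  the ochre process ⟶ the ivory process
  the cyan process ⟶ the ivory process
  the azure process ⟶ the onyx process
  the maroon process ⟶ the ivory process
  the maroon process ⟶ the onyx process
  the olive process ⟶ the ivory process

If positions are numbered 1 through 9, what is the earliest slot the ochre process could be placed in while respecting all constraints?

Every process that must precede the ochre process has to come before it. Tracing all chains that end at the ochre process, those processes are: the maroon process, the azure process — 2 in total.
So at minimum 2 processes come before the ochre process, putting the ochre process no earlier than position 3. That position is achievable by scheduling exactly those predecessors first.

3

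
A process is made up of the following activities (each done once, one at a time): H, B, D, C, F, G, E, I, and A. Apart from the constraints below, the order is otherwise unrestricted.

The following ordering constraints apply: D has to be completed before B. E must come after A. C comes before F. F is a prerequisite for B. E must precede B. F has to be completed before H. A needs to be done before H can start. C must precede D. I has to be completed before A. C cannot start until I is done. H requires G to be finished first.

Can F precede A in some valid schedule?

Yes

The constraints leave F and A unordered relative to each other; nothing requires A earlier.
That means at least one valid schedule has F before A.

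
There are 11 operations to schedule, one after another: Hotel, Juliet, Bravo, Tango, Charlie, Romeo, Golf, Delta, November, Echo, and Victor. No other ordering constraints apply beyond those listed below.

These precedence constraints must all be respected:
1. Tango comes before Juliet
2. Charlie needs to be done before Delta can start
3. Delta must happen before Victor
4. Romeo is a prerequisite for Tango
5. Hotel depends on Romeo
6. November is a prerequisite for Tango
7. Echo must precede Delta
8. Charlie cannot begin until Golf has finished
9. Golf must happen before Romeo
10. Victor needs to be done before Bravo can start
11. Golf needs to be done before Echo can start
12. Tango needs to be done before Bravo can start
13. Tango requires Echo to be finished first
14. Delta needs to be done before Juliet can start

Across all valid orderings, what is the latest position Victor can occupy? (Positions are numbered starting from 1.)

The only operation forced after Victor (directly or by a chain) is Bravo.
So at least 1 operation follows Victor, putting Victor no later than position 10. That position is achievable by scheduling everything else first.

10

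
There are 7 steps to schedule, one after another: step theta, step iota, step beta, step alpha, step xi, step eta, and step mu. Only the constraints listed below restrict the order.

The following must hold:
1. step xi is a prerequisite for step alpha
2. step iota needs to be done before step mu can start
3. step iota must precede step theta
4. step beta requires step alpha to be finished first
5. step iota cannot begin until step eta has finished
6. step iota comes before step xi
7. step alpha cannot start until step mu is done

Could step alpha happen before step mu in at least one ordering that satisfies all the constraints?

The constraints give a chain step mu → step alpha, which forces step mu before step alpha.
So no valid ordering can have step alpha before step mu.

No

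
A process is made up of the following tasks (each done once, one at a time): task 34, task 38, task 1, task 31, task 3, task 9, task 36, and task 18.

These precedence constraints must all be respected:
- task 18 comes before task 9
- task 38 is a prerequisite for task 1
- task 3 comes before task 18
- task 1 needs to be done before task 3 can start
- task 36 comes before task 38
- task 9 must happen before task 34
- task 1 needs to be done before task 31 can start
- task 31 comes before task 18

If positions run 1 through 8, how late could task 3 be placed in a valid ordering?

5

The tasks that are forced after task 3, directly or by a chain of constraints, are task 34, task 9, task 18. That's 3 tasks.
With 3 mandatory successors out of 8 tasks total, the latest slot for task 3 is 8−3 = 5, and it's reachable by doing all non-successors before task 3.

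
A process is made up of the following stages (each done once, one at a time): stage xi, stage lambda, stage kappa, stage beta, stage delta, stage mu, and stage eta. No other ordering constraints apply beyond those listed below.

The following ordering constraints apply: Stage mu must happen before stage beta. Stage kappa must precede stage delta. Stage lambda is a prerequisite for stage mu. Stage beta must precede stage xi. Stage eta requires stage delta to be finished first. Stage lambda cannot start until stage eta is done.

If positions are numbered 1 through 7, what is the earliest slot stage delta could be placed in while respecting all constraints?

2

Working backwards through the constraints from stage delta, its only required predecessor is stage kappa.
With 1 mandatory predecessor, the earliest stage delta can sit is position 1+1 = 2, and placing just that one first achieves it.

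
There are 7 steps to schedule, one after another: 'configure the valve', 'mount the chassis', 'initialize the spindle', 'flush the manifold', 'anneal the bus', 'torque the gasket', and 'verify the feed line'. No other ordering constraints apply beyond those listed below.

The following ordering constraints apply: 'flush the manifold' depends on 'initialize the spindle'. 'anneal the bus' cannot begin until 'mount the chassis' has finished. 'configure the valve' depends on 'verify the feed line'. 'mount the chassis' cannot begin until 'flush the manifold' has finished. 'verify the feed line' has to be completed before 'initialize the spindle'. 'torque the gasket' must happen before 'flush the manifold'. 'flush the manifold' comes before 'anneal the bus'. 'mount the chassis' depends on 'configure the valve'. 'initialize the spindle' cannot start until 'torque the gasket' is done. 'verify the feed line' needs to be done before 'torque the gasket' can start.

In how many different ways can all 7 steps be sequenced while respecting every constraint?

4

Only 'verify the feed line' has no prerequisites, so it must go first.
Systematically extending each partial ordering one step at a time and counting, there are 4 complete orderings.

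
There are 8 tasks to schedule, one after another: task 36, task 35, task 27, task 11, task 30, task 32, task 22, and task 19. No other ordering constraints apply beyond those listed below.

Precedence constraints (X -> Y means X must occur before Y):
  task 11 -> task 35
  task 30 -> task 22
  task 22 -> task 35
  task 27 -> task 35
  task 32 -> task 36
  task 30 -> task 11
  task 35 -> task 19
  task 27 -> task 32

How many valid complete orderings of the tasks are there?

104

2 tasks have no prerequisites (task 27, task 30), so any of them could come first.
Counting all ways to extend the partial order to a total order gives 104.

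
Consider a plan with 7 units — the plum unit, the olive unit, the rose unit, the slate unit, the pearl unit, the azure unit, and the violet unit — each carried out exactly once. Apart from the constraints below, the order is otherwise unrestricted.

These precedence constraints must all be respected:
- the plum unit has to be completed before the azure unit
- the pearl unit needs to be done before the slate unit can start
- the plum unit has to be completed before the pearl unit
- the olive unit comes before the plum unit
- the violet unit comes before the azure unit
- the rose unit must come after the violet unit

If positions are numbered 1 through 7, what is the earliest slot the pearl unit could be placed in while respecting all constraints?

Working backwards through the constraints from the pearl unit, its full set of required predecessors is the plum unit, the olive unit — 2 of them.
So at minimum 2 units come before the pearl unit, putting the pearl unit no earlier than position 3. That position is achievable by scheduling exactly those predecessors first.

3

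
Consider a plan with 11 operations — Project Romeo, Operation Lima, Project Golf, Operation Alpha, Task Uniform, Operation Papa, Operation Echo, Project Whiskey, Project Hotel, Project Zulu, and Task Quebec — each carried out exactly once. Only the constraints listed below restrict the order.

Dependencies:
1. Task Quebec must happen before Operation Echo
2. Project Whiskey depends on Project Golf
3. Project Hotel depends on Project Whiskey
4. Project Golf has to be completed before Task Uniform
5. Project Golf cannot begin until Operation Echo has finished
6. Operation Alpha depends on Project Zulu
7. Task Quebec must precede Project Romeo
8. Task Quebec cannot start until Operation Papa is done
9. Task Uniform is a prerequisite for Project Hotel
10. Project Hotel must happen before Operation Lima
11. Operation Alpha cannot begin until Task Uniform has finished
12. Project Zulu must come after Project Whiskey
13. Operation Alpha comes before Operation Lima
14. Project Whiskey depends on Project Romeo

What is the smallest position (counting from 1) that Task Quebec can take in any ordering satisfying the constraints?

2

The only operation forced before Task Quebec (directly or transitively) is Operation Papa.
So at minimum 1 operation comes before Task Quebec, putting Task Quebec no earlier than position 2. That position is achievable by scheduling exactly that predecessor first.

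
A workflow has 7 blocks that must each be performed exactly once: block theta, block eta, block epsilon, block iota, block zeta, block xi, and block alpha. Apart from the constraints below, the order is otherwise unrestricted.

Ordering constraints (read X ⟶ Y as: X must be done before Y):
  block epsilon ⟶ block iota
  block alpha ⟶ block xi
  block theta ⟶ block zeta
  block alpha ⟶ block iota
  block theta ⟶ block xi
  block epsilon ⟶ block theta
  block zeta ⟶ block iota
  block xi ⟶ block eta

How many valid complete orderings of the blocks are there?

The blocks with no prerequisites are block epsilon, block alpha; any of them can be placed first.
Systematically extending each partial ordering one block at a time and counting, there are 21 complete orderings.

21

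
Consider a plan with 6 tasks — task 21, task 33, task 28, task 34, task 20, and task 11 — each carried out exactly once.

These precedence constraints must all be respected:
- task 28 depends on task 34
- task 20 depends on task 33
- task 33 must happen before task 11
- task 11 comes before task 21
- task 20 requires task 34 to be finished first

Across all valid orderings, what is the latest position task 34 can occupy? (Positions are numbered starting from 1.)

4

Every task that must follow task 34 has to come after it. Tracing all chains starting from task 34, those tasks are: task 28, task 20 — 2 in total.
So at least 2 tasks follow task 34, putting task 34 no later than position 4. That position is achievable by scheduling everything else first.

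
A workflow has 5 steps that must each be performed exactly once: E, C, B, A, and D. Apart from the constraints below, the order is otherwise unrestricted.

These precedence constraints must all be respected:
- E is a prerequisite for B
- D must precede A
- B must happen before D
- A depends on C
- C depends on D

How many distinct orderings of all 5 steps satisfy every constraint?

Only E has no prerequisites, so it must go first.
Every step is then forced in turn, so only 1 complete ordering is consistent with the constraints.

1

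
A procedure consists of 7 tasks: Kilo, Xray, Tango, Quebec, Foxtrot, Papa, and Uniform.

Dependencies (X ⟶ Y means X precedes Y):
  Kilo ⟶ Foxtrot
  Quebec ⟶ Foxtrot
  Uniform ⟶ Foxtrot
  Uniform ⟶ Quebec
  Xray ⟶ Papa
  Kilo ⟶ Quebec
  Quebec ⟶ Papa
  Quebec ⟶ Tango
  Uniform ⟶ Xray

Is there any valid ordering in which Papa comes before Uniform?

Following Uniform → Xray → Papa, Uniform must precede Papa in every valid ordering.
Hence Papa can never be scheduled before Uniform.

No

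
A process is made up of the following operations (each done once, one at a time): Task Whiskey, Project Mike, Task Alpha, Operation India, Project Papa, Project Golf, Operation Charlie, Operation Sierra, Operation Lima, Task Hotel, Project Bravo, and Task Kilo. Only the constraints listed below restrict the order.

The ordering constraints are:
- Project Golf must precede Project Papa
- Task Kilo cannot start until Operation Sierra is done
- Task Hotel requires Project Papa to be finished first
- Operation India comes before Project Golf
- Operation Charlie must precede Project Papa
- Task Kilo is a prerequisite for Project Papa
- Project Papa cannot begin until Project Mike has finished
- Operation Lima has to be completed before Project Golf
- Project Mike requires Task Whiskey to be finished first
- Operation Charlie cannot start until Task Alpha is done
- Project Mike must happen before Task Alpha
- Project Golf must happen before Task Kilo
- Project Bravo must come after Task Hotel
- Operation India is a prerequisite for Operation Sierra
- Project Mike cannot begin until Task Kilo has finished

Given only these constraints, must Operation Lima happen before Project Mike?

Tracing the constraints gives a chain: Operation Lima → Project Golf → Task Kilo → Project Mike.
Hence Operation Lima necessarily comes before Project Mike.

Yes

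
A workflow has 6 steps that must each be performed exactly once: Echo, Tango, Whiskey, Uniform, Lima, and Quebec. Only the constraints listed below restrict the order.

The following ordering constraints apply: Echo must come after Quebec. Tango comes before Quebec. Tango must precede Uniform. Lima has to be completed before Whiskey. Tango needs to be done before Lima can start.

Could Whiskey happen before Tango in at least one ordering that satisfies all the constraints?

No

The constraints give a chain Tango → Lima → Whiskey, which forces Tango before Whiskey.
So no valid ordering can have Whiskey before Tango.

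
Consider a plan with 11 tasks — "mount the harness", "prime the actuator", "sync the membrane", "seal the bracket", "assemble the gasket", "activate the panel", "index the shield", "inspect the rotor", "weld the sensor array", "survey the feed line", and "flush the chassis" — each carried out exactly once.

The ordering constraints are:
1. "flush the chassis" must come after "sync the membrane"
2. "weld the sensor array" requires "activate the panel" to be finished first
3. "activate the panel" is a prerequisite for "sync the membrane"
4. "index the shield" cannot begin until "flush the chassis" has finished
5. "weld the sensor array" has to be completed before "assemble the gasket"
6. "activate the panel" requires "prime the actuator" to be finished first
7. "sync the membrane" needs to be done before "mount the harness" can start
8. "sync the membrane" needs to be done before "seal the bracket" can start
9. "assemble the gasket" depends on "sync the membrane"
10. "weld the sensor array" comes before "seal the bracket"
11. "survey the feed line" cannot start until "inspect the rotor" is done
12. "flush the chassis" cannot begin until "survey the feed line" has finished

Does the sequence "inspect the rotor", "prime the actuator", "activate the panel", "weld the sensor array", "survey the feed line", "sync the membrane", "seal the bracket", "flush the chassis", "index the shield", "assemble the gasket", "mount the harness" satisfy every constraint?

Going through the constraints one by one, each required predecessor appears earlier in the sequence than its dependent — e.g. "weld the sensor array" (position 4) is before "assemble the gasket" (position 10), as required.

Yes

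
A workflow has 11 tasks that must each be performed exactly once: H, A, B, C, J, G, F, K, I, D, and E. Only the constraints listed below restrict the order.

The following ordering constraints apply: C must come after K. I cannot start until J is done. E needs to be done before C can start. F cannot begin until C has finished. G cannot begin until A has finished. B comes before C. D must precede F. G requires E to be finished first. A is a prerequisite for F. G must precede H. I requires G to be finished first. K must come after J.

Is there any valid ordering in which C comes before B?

The constraints give a chain B → C, which forces B before C.
So no valid ordering can have C before B.

No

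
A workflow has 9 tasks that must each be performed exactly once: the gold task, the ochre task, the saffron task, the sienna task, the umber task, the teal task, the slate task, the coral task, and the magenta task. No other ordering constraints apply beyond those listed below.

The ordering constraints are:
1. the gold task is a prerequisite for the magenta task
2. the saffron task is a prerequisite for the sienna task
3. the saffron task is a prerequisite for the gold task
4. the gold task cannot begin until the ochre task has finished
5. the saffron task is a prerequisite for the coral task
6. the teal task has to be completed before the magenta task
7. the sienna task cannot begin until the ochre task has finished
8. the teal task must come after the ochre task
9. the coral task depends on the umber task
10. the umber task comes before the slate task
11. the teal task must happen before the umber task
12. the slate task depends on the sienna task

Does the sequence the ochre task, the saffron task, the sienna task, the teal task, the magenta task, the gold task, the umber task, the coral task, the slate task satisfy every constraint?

The sequence places the magenta task ahead of the gold task.
But one of the constraints requires the gold task before the magenta task, so this ordering violates it.

No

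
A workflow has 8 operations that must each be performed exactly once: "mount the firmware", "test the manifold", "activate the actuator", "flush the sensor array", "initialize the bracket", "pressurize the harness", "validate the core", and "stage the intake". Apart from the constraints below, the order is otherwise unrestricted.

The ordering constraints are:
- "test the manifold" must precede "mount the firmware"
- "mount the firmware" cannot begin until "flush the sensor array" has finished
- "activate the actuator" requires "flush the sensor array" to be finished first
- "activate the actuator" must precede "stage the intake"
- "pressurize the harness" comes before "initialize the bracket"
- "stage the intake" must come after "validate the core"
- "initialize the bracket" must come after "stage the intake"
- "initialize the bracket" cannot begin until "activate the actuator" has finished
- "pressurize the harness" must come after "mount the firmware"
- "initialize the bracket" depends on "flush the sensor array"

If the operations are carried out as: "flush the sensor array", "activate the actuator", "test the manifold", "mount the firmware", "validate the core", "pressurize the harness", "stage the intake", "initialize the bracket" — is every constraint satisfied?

Yes

Going through the constraints one by one, each required predecessor appears earlier in the sequence than its dependent — e.g. "flush the sensor array" (position 1) is before "initialize the bracket" (position 8), as required.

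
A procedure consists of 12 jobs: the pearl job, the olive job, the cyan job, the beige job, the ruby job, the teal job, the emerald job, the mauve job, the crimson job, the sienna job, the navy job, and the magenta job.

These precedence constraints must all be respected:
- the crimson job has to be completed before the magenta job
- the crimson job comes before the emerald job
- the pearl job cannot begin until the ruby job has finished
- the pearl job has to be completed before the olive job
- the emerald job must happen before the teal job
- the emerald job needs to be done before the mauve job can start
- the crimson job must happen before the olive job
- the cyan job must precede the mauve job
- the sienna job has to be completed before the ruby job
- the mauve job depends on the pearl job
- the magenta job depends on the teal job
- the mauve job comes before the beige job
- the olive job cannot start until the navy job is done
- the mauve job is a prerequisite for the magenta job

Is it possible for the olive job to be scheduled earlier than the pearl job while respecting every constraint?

No

The constraints give a chain the pearl job → the olive job, which forces the pearl job before the olive job.
Hence the olive job can never be scheduled before the pearl job.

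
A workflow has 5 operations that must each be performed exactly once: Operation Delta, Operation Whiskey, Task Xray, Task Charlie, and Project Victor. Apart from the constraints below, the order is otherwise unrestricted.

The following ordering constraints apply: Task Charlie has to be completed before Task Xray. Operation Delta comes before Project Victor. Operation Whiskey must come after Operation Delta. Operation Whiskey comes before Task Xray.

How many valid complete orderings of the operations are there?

11

2 operations have no prerequisites (Operation Delta, Task Charlie), so any of them could come first.
Systematically extending each partial ordering one operation at a time and counting, there are 11 complete orderings.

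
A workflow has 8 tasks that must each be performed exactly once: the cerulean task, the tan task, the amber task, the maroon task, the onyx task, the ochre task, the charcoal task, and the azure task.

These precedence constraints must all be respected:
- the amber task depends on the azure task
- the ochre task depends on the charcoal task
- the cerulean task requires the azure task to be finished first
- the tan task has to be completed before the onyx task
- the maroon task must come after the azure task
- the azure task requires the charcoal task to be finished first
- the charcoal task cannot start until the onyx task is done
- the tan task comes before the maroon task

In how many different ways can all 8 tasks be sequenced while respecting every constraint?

30

Only the tan task has no prerequisites, so it must go first.
Counting all ways to extend the partial order to a total order gives 30.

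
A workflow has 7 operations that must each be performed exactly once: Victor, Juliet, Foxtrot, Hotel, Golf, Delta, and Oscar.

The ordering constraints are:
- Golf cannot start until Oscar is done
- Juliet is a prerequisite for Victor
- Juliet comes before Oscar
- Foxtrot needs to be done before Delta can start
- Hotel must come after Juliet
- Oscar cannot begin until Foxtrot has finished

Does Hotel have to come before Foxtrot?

No

Nothing in the constraints links Hotel and Foxtrot; they are unordered relative to each other.
There exist valid orderings with Foxtrot before Hotel, so Hotel is not required to come first.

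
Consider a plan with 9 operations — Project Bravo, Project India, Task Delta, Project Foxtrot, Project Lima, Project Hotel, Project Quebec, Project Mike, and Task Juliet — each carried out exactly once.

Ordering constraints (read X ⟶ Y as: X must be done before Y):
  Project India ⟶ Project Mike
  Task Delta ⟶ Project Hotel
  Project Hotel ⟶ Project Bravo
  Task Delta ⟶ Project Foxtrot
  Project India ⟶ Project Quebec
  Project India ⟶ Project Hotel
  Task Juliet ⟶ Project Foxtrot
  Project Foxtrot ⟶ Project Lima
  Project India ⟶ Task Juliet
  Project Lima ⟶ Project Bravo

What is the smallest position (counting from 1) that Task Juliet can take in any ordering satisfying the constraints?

2

Working backwards through the constraints from Task Juliet, its only required predecessor is Project India.
With 1 mandatory predecessor, the earliest Task Juliet can sit is position 1+1 = 2, and placing just that one first achieves it.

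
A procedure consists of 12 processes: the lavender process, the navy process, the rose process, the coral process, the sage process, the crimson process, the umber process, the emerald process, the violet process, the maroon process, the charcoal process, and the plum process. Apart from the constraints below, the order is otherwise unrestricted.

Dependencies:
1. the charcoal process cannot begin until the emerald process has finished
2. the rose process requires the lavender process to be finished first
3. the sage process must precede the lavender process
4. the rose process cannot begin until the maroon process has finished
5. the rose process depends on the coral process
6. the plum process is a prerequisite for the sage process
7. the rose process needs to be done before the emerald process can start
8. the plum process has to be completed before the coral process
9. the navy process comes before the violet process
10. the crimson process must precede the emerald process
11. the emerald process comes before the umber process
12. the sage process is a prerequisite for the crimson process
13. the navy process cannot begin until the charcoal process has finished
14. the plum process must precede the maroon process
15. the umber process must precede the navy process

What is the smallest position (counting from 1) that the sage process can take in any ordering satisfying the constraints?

2

The only process forced before the sage process (directly or transitively) is the plum process.
With 1 mandatory predecessor, the earliest the sage process can sit is position 1+1 = 2, and placing just that one first achieves it.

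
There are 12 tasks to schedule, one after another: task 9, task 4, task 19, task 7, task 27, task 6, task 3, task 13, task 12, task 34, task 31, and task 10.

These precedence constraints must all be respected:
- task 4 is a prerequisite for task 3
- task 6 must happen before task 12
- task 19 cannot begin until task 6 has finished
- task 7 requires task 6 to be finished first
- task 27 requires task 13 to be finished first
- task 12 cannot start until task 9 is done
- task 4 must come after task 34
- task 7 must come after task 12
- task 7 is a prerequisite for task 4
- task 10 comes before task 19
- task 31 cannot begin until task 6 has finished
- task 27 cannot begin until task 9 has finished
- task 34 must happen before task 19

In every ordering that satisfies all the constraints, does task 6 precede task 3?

Yes

Tracing the constraints gives a chain: task 6 → task 7 → task 4 → task 3.
Hence task 6 necessarily comes before task 3.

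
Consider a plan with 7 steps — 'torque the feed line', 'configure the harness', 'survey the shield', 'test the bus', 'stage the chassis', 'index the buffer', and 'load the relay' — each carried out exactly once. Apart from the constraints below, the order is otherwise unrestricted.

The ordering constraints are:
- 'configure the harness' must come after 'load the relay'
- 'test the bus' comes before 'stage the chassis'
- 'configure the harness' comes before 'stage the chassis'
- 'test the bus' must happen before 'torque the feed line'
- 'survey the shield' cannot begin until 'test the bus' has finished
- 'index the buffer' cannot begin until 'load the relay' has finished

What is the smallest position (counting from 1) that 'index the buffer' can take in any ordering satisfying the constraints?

The only step forced before 'index the buffer' (directly or transitively) is 'load the relay'.
So at minimum 1 step comes before 'index the buffer', putting 'index the buffer' no earlier than position 2. That position is achievable by scheduling exactly that predecessor first.

2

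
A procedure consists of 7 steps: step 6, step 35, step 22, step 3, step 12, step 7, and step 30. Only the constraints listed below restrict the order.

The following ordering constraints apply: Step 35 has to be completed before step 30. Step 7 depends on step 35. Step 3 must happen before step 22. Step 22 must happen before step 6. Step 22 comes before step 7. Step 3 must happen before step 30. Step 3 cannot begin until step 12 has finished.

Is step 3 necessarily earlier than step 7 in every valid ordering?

Following the dependencies: step 3 → step 22 → step 7.
Hence step 3 necessarily comes before step 7.

Yes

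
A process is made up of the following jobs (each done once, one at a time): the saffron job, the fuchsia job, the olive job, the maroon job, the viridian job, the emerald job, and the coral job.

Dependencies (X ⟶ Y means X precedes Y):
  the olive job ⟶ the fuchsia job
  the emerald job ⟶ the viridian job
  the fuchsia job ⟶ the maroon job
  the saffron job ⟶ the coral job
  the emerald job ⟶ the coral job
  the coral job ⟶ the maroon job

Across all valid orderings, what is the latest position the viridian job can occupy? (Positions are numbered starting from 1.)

The viridian job has no required successors, so nothing stops it from going last (position 7).

7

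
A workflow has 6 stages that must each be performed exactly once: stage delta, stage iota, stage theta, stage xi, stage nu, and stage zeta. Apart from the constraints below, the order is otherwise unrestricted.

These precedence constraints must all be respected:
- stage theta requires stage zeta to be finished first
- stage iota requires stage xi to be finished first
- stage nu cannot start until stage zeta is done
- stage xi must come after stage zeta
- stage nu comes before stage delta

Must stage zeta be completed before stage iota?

Tracing the constraints gives a chain: stage zeta → stage xi → stage iota.
So stage zeta must precede stage iota in any valid ordering.

Yes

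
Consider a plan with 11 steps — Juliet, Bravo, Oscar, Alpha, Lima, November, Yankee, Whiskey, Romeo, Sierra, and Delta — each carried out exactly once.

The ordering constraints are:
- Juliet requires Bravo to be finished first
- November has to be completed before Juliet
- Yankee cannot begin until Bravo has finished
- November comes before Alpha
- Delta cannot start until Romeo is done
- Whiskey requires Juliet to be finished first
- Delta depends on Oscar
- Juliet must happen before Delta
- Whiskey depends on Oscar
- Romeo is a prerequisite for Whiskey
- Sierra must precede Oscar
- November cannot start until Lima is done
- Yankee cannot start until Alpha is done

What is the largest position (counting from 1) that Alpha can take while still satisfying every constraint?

Following the constraints forward from Alpha, its only required successor is Yankee.
So at least 1 step follows Alpha, putting Alpha no later than position 10. That position is achievable by scheduling everything else first.

10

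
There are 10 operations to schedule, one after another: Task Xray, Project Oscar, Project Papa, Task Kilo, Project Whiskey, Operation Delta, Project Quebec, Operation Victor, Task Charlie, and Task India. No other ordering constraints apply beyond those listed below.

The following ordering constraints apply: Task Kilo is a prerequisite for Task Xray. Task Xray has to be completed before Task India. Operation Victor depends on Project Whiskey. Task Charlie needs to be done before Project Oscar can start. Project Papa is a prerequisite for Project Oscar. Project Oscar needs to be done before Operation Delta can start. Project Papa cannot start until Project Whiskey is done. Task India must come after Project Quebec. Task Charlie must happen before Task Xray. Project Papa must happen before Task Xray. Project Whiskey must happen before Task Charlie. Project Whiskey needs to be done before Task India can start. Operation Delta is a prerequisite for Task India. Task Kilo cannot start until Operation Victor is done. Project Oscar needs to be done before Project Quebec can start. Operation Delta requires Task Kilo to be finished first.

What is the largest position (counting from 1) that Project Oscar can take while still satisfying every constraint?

The operations that are forced after Project Oscar, directly or by a chain of constraints, are Operation Delta, Project Quebec, Task India. That's 3 operations.
With 3 mandatory successors out of 10 operations total, the latest slot for Project Oscar is 10−3 = 7, and it's reachable by doing all non-successors before Project Oscar.

7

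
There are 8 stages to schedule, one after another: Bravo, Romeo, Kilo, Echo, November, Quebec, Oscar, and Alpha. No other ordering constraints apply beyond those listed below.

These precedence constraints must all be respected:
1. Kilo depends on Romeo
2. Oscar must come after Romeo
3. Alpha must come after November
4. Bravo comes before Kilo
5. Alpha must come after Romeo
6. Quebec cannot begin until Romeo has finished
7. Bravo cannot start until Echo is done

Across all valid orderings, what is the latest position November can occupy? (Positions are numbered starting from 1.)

Following the constraints forward from November, its only required successor is Alpha.
With 1 mandatory successor out of 8 stages total, the latest slot for November is 8−1 = 7, and it's reachable by doing all non-successors before November.

7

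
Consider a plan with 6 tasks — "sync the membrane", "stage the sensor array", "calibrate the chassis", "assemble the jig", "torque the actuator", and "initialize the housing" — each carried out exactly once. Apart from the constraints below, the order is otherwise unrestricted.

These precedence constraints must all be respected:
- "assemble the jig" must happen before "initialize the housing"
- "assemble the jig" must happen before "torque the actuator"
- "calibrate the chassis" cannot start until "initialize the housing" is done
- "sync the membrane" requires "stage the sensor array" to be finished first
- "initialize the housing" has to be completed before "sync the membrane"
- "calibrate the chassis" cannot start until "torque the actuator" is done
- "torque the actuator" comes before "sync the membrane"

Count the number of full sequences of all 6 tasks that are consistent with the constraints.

The tasks with no prerequisites are "stage the sensor array", "assemble the jig"; any of them can be placed first.
Enumerating by repeatedly choosing an available task (one whose prerequisites are all placed) gives 18 distinct complete orderings.

18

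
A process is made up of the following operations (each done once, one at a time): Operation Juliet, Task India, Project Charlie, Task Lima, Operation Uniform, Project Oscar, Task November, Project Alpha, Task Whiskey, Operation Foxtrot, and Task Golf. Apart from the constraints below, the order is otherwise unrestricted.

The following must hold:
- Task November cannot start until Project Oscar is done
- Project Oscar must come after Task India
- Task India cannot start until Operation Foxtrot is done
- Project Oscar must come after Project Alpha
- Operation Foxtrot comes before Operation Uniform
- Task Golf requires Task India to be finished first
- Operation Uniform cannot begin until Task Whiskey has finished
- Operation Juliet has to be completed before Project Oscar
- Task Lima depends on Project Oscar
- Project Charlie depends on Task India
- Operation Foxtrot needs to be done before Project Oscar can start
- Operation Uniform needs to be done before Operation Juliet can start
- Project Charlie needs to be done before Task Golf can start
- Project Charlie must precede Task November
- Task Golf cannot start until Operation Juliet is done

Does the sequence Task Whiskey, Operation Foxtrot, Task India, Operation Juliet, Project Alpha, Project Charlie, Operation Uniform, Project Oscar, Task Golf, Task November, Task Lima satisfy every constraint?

In the proposed order, Operation Juliet appears before Operation Uniform.
That contradicts the constraint that Operation Uniform must precede Operation Juliet.

No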